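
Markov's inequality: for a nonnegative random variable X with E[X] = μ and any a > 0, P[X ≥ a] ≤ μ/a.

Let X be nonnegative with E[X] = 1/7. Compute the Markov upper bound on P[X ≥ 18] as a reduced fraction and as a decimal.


μ = E[X] = 1/7, a = 18.
Markov: P[X ≥ 18] ≤ μ/a = (1/7)/18 = 1/126.
Numerically: ≈ 0.008.
(Since a = 18 > μ = 0.143, the bound 1/126 is < 1 and informative.)

P[X ≥ 18] ≤ 1/126 ≈ 0.008.


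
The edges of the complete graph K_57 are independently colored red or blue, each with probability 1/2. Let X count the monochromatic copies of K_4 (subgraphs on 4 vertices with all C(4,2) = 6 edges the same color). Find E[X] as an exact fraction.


Let X = Σ_S X_S over the C(57, 4) = 395010 subsets S of size 4, where X_S = 1 if the K_4 on S is monochromatic.
For a fixed S, the K_4 on S has C(4, 2) = 6 edges. P[all 6 edges red] = (1/2)^6, and likewise for blue, so P[monochromatic] = 2·(1/2)^6 = 2^{1 − 6} = 1/32.
By linearity: E[X] = C(57, 4) · 2^{1 − 6} = 395010 · 1/32 = 197505/16.
Numerically: E[X] ≈ 12344.062500.

E[X] = C(57,4)·2^(1−C(4,2)) = 197505/16 ≈ 12344.062500.


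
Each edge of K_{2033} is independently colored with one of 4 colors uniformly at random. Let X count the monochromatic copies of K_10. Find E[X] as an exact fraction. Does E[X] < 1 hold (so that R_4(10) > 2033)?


E[X] = C(2033, 10) · 4^{1 − 45} = 325074373196988390113235240 · 4^{−44} = 325074373196988390113235240/309485009821345068724781056.
As a reduced fraction: E[X] = 40634296649623548764154405/38685626227668133590597632 ≈ 1.050.
Is E[X] < 1? NO.
Since E[X] ≥ 1, the first-moment bound is inconclusive at n = 2033; it does NOT by itself certify R_4(10) > 2033.

E[X] = 40634296649623548764154405/38685626227668133590597632 ≈ 1.050; E[X] ≥ 1; first-moment method inconclusive here.


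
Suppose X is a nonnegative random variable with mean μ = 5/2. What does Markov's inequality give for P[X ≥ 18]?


μ = E[X] = 5/2, a = 18.
Markov: P[X ≥ 18] ≤ μ/a = (5/2)/18 = 5/36.
Numerically: ≈ 0.139.
(Since a = 18 > μ = 2.500, the bound 5/36 is < 1 and informative.)

P[X ≥ 18] ≤ 5/36 ≈ 0.139.


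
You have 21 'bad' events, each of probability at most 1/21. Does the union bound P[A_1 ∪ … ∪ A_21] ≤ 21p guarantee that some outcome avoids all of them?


Union bound: P[∪_{i=1}^{21} A_i] ≤ Σ_i P[A_i] ≤ 21·p = 21·(1/21) = 1.
Numerically: 1 ≈ 1.0000.
Is 1 < 1? NO.
Since the bound 1 is ≥ 1, the union bound is uninformative here; it does NOT by itself certify existence.

21·p = 1 ≈ 1.0000; existence NOT certified by the union bound.


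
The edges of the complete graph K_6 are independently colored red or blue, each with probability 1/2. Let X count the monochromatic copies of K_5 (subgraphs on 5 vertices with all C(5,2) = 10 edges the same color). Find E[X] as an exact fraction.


Let X = Σ_S X_S over the C(6, 5) = 6 subsets S of size 5, where X_S = 1 if the K_5 on S is monochromatic.
For a fixed S, the K_5 on S has C(5, 2) = 10 edges. P[all 10 edges red] = (1/2)^10, and likewise for blue, so P[monochromatic] = 2·(1/2)^10 = 2^{1 − 10} = 1/512.
By linearity: E[X] = C(6, 5) · 2^{1 − 10} = 6 · 1/512 = 3/256.
Numerically: E[X] ≈ 0.0117.

E[X] = C(6,5)·2^(1−C(5,2)) = 3/256 ≈ 0.0117.


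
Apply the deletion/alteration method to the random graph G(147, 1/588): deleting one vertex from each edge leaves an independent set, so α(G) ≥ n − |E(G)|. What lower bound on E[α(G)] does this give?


E[|E(G)|] = C(147, 2)·p = 10731 · (1/588) = 73/4.
E[α(G)] ≥ n − E[|E(G)|] = 147 − 73/4 = 515/4.
Numerically: ≈ 128.75000.
(This is only a lower bound; the true E[α(G)] may be larger.)

E[α(G)] ≥ 515/4 ≈ 128.75000.


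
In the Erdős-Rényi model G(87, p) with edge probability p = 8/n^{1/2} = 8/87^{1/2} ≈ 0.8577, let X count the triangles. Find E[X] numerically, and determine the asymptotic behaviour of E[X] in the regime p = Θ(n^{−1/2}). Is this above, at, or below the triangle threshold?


Number of potential triangles: C(87, 3) = 105995.
Each occurs with probability p³ ≈ (0.8577)³ ≈ 6.309444e-01.
By linearity: E[X] = C(87, 3)·p³ ≈ 105995 · 6.309444e-01 ≈ 66876.9504.
Since α = 1/2 < 1, p = c/n^{1/2} ≫ 1/n is above the triangle threshold p ~ 1/n. Asymptotically E[X] ~ (c³/6)·n^{3(1−α)} = (8³/6)·n^{1.5} → ∞; triangles are abundant w.h.p.

E[X] ≈ 66876.9504; in regime p = Θ(1/n^{1/2}) E[X] diverges (above the triangle threshold p ~ 1/n).


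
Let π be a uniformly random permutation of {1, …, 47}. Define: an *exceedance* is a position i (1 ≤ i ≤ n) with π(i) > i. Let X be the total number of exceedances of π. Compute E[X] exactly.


Write X = Σ_{i=1}^{47} X_i, where X_i = 1_{π(i) > i}.
For each fixed i, π(i) is uniform over {1, …, 47} (marginal of a uniform permutation), so P[π(i) > i] = (n − i)/n. Summing: Σ_{i=1}^{47} (n − i)/n = (0 + 1 + … + 46)/47 = 47(47 − 1)/(2·47) = (47 − 1)/2.
Hence E[X] = Σ_{i=1}^{47} (47 − i)/47 = 23 ≈ 23.000000.

E[X] = 23 = 23.000000.


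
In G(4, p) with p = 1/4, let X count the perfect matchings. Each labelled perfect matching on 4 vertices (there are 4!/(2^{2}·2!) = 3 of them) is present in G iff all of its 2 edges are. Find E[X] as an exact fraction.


K_4 has 4!/(2^{2}·2!) = 3 labelled perfect matchings.
For each such perfect matching H, let X_H = 1 if all 2 edges of H are present in G. Then P[X_H = 1] = p^{2} = (1/4)^{2} = 1/16.
Summing the indicators: E[X] = Σ_H E[X_H] = 3 · p^{2} = 3 · 1/16 = 3/16.
Numerically: E[X] ≈ 0.1875.

E[X] = 3 · (1/4)^{2} = 3/16 ≈ 0.1875.


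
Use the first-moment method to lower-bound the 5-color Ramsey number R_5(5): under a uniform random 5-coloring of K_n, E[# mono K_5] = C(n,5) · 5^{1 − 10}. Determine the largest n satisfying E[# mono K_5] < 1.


We need C(n, 5) · 5^{1 − 10} < 1, i.e. C(n, 5) < 5^{10 − 1} = 1953125.
Check values of n near the boundary:
  n = 48: C(48, 5) = 1712304; 1712304 < 1953125? YES
  n = 49: C(49, 5) = 1906884; 1906884 < 1953125? YES
  n = 50: C(50, 5) = 2118760; 2118760 < 1953125? NO
  n = 51: C(51, 5) = 2349060; 2349060 < 1953125? NO
The largest n with C(n, 5) < 1953125 is n = 49 (where E[X] = 1906884/1953125 ≈ 0.976). Hence R_5(5) > 49, i.e. R_5(5) ≥ 50.

Largest n = 49; hence R_5(5) > 49.


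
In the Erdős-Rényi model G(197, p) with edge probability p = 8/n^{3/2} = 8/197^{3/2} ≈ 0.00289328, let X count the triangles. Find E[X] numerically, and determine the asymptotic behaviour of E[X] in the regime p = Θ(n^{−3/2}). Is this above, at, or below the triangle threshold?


Number of potential triangles: C(197, 3) = 1254890.
Each occurs with probability p³ ≈ (0.00289328)³ ≈ 2.42198776e-08.
By linearity: E[X] = C(197, 3)·p³ ≈ 1254890 · 2.42198776e-08 ≈ 0.030393.
Since α = 3/2 > 1, p = c/n^{3/2} = o(1/n) is below the triangle threshold p ~ 1/n. Asymptotically E[X] ~ (c³/6)·n^{3(1−α)} = (8³/6)·n^{-1.5} → 0, so by Markov's inequality G has no triangles w.h.p.

E[X] ≈ 0.030393; in regime p = Θ(1/n^{3/2}) E[X] tends to 0 (below the triangle threshold p ~ 1/n).


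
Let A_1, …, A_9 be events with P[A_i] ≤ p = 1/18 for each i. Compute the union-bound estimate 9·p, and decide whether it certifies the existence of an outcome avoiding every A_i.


Union bound: P[∪_{i=1}^{9} A_i] ≤ Σ_i P[A_i] ≤ 9·p = 9·(1/18) = 1/2.
Numerically: 1/2 ≈ 0.500000.
Is 1/2 < 1? YES.
Since P[∪ A_i] ≤ 1/2 < 1, the complement has P[∩ A_i^c] ≥ 1 − 1/2 = 1/2 > 0, so some outcome avoids every A_i.

9·p = 1/2 ≈ 0.500000; existence CERTIFIED by the union bound.


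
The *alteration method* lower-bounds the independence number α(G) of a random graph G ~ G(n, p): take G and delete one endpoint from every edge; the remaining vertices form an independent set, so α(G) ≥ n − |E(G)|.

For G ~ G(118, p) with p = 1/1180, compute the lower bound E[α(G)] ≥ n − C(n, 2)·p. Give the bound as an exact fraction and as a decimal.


E[|E(G)|] = C(118, 2)·p = 6903 · (1/1180) = 117/20.
E[α(G)] ≥ n − E[|E(G)|] = 118 − 117/20 = 2243/20.
Numerically: ≈ 112.15000.
(This is only a lower bound; the true E[α(G)] may be larger.)

E[α(G)] ≥ 2243/20 ≈ 112.15000.


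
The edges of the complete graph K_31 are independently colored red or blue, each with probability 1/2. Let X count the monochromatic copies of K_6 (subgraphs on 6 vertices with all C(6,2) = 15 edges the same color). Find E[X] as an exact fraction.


Let X = Σ_S X_S over the C(31, 6) = 736281 subsets S of size 6, where X_S = 1 if the K_6 on S is monochromatic.
For a fixed S, the K_6 on S has C(6, 2) = 15 edges. P[all 15 edges red] = (1/2)^15, and likewise for blue, so P[monochromatic] = 2·(1/2)^15 = 2^{1 − 15} = 1/16384.
By linearity: E[X] = C(31, 6) · 2^{1 − 15} = 736281 · 1/16384 = 736281/16384.
Numerically: E[X] ≈ 44.9390.

E[X] = C(31,6)·2^(1−C(6,2)) = 736281/16384 ≈ 44.9390.


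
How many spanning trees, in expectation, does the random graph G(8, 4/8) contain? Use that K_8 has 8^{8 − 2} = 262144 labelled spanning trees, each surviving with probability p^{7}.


K_8 has 8^{8 − 2} = 262144 labelled spanning trees.
For each such spanning tree H, let X_H = 1 if all 7 edges of H are present in G. Then P[X_H = 1] = p^{7} = (1/2)^{7} = 1/128.
Summing the indicators: E[X] = Σ_H E[X_H] = 262144 · p^{7} = 262144 · 1/128 = 2048.
Numerically: E[X] ≈ 2048.

E[X] = 262144 · (1/2)^{7} = 2048 ≈ 2048.


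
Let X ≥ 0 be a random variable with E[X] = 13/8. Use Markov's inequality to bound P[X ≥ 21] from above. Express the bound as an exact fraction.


μ = E[X] = 13/8, a = 21.
Markov: P[X ≥ 21] ≤ μ/a = (13/8)/21 = 13/168.
Numerically: ≈ 0.07738.
(Since a = 21 > μ = 1.62500, the bound 13/168 is < 1 and informative.)

P[X ≥ 21] ≤ 13/168 ≈ 0.07738.


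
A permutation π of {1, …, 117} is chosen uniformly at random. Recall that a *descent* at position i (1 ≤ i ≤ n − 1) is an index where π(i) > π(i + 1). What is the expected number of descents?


Write X = Σ X_I over i = 1, …, 116, with X_I the indicator of one descent.
There are 116 indicators.
For each fixed i, the pair (π(i), π(i+1)) is a uniformly random ordered pair of distinct values from {1, …, 117}; by symmetry P[π(i) > π(i+1)] = 1/2.
By linearity: E[X] = 116 · (1/2) = (117 − 1) · (1/2) = 58 ≈ 58.000.

E[X] = 58 = 58.000.


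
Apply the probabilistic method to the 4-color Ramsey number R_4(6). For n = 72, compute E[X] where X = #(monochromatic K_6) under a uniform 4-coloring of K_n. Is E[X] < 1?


E[X] = C(72, 6) · 4^{1 − 15} = 156238908 · 4^{−14} = 156238908/268435456.
As a reduced fraction: E[X] = 39059727/67108864 ≈ 0.5820.
Is E[X] < 1? YES.
Since E[X] < 1, there exists a 4-coloring of K_{72} with no monochromatic K_6; hence R_4(6) > 72.

E[X] = 39059727/67108864 ≈ 0.5820; E[X] < 1, so R_4(6) > 72.


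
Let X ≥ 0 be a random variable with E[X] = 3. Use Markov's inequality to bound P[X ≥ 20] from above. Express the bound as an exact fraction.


μ = E[X] = 3, a = 20.
Markov: P[X ≥ 20] ≤ μ/a = (3)/20 = 3/20.
Numerically: ≈ 0.15000.
(Since a = 20 > μ = 3.00000, the bound 3/20 is < 1 and informative.)

P[X ≥ 20] ≤ 3/20 ≈ 0.15000.


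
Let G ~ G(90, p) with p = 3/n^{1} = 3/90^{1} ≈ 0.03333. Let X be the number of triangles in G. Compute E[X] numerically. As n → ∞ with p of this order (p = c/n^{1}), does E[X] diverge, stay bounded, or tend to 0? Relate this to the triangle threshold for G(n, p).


Number of potential triangles: C(90, 3) = 117480.
Each occurs with probability p³ ≈ (0.03333)³ ≈ 3.703704e-05.
By linearity: E[X] = C(90, 3)·p³ ≈ 117480 · 3.703704e-05 ≈ 4.3511.
Here α = 1, so p = 3/n is exactly at the triangle threshold p ~ 1/n. Asymptotically E[X] → c³/6 = 3³/6 = 9/2 ≈ 4.5000, a bounded constant. In this regime the triangle count is asymptotically Poisson(c³/6).

E[X] ≈ 4.3511; in regime p = Θ(1/n^{1}) E[X] stays bounded (at the triangle threshold p ~ 1/n).


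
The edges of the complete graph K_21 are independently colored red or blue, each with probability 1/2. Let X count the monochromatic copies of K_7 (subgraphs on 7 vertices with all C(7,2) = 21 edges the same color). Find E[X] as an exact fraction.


Let X = Σ_S X_S over the C(21, 7) = 116280 subsets S of size 7, where X_S = 1 if the K_7 on S is monochromatic.
For a fixed S, the K_7 on S has C(7, 2) = 21 edges. P[all 21 edges red] = (1/2)^21, and likewise for blue, so P[monochromatic] = 2·(1/2)^21 = 2^{1 − 21} = 1/1048576.
Summing: E[X] = C(21, 7) · 2^{1 − 21} = 116280 · 1/1048576 = 14535/131072.
Numerically: E[X] ≈ 0.1109.

E[X] = C(21,7)·2^(1−C(7,2)) = 14535/131072 ≈ 0.1109.


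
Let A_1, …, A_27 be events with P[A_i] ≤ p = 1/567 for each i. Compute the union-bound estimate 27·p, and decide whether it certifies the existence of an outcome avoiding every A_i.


Union bound: P[∪_{i=1}^{27} A_i] ≤ Σ_i P[A_i] ≤ 27·p = 27·(1/567) = 1/21.
Numerically: 1/21 ≈ 0.048.
Is 1/21 < 1? YES.
Since P[∪ A_i] ≤ 1/21 < 1, the complement has P[∩ A_i^c] ≥ 1 − 1/21 = 20/21 > 0, so some outcome avoids every A_i.

27·p = 1/21 ≈ 0.048; existence CERTIFIED by the union bound.


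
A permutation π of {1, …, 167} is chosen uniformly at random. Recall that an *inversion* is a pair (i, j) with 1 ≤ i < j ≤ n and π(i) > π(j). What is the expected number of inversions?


Write X = Σ X_I over the C(167, 2) = 13861 pairs i < j, with X_I the indicator of one inversion.
There are 13861 indicators.
For each fixed pair i < j, the values π(i) and π(j) are two distinct elements of {1, …, 167} in uniformly random order; by symmetry P[π(i) > π(j)] = 1/2.
By linearity: E[X] = 13861 · (1/2) = C(167, 2) · (1/2) = 13861/2 = 13861/2 ≈ 6930.500.

E[X] = 13861/2 = 6930.500.


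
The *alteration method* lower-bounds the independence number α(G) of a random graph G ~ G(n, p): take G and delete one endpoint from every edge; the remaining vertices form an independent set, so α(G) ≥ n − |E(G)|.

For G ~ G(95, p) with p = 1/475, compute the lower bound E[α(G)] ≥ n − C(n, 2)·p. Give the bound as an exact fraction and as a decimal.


E[|E(G)|] = C(95, 2)·p = 4465 · (1/475) = 47/5.
E[α(G)] ≥ n − E[|E(G)|] = 95 − 47/5 = 428/5.
Numerically: ≈ 85.600000.
(This is only a lower bound; the true E[α(G)] may be larger.)

E[α(G)] ≥ 428/5 ≈ 85.600000.


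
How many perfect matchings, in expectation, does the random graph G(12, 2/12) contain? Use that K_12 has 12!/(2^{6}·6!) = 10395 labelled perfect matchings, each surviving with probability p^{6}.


K_12 has 12!/(2^{6}·6!) = 10395 labelled perfect matchings.
For each such perfect matching H, let X_H = 1 if all 6 edges of H are present in G. Then P[X_H = 1] = p^{6} = (1/6)^{6} = 1/46656.
Summing the indicators: E[X] = Σ_H E[X_H] = 10395 · p^{6} = 10395 · 1/46656 = 385/1728.
Numerically: E[X] ≈ 0.223.

E[X] = 10395 · (1/6)^{6} = 385/1728 ≈ 0.223.


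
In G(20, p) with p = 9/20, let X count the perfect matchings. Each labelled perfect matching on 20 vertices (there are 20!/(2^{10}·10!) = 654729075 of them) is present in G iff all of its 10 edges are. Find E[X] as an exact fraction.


K_20 has 20!/(2^{10}·10!) = 654729075 labelled perfect matchings.
For each such perfect matching H, let X_H = 1 if all 10 edges of H are present in G. Then P[X_H = 1] = p^{10} = (9/20)^{10} = 3486784401/10240000000000.
Summing the indicators: E[X] = Σ_H E[X_H] = 654729075 · p^{10} = 654729075 · 3486784401/10240000000000 = 91315965023646363/409600000000.
Numerically: E[X] ≈ 222939.

E[X] = 654729075 · (9/20)^{10} = 91315965023646363/409600000000 ≈ 222939.


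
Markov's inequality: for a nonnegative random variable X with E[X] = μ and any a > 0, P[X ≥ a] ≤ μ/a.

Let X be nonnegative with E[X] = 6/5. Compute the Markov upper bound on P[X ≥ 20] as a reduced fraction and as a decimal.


μ = E[X] = 6/5, a = 20.
Markov: P[X ≥ 20] ≤ μ/a = (6/5)/20 = 3/50.
Numerically: ≈ 0.060.
(Since a = 20 > μ = 1.200, the bound 3/50 is < 1 and informative.)

P[X ≥ 20] ≤ 3/50 ≈ 0.060.


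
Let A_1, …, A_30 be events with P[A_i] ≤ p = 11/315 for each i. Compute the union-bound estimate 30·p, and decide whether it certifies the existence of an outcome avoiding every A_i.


Union bound: P[∪_{i=1}^{30} A_i] ≤ Σ_i P[A_i] ≤ 30·p = 30·(11/315) = 22/21.
Numerically: 22/21 ≈ 1.048.
Is 22/21 < 1? NO.
Since the bound 22/21 is ≥ 1, the union bound is uninformative here; it does NOT by itself certify existence.

30·p = 22/21 ≈ 1.048; existence NOT certified by the union bound.


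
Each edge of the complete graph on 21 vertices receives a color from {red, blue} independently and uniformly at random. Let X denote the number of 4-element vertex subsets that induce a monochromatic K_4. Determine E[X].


Let X = Σ_S X_S over the C(21, 4) = 5985 subsets S of size 4, where X_S = 1 if the K_4 on S is monochromatic.
For a fixed S, the K_4 on S has C(4, 2) = 6 edges. P[all 6 edges red] = (1/2)^6, and likewise for blue, so P[monochromatic] = 2·(1/2)^6 = 2^{1 − 6} = 1/32.
By linearity: E[X] = C(21, 4) · 2^{1 − 6} = 5985 · 1/32 = 5985/32.
Numerically: E[X] ≈ 187.03125.

E[X] = C(21,4)·2^(1−C(4,2)) = 5985/32 ≈ 187.03125.


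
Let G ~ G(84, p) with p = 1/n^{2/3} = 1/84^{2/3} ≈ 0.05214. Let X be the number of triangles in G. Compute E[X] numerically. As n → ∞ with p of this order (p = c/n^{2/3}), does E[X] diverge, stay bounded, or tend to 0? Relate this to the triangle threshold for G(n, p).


Number of potential triangles: C(84, 3) = 95284.
Each occurs with probability p³ ≈ (0.05214)³ ≈ 1.417234e-04.
By linearity: E[X] = C(84, 3)·p³ ≈ 95284 · 1.417234e-04 ≈ 13.5040.
Since α = 2/3 < 1, p = c/n^{2/3} ≫ 1/n is above the triangle threshold p ~ 1/n. Asymptotically E[X] ~ (c³/6)·n^{3(1−α)} = (1³/6)·n^{1} → ∞; triangles are abundant w.h.p.

E[X] ≈ 13.5040; in regime p = Θ(1/n^{2/3}) E[X] diverges (above the triangle threshold p ~ 1/n).


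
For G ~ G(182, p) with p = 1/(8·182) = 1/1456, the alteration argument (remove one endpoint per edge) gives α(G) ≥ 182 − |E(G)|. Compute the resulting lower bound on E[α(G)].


E[|E(G)|] = C(182, 2)·p = 16471 · (1/1456) = 181/16.
E[α(G)] ≥ n − E[|E(G)|] = 182 − 181/16 = 2731/16.
Numerically: ≈ 170.687500.
(This is only a lower bound; the true E[α(G)] may be larger.)

E[α(G)] ≥ 2731/16 ≈ 170.687500.


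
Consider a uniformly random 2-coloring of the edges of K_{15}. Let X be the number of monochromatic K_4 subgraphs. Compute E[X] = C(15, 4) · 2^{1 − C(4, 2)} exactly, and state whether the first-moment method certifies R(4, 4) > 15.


E[X] = C(15, 4) · 2^{1 − 6} = 1365 · 2^{−5} = 1365/32.
As a reduced fraction: E[X] = 1365/32 ≈ 42.656.
Is E[X] < 1? NO.
Since E[X] ≥ 1, the first-moment bound is inconclusive at n = 15; it does NOT by itself certify R(4, 4) > 15.

E[X] = 1365/32 ≈ 42.656; E[X] ≥ 1; first-moment method inconclusive here.


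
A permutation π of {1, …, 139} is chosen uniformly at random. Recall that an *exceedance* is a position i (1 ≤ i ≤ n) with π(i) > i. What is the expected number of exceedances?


Write X = Σ_{i=1}^{139} X_i, where X_i = 1_{π(i) > i}.
For each fixed i, π(i) is uniform over {1, …, 139} (marginal of a uniform permutation), so P[π(i) > i] = (n − i)/n. Summing: Σ_{i=1}^{139} (n − i)/n = (0 + 1 + … + 138)/139 = 139(139 − 1)/(2·139) = (139 − 1)/2.
Hence E[X] = Σ_{i=1}^{139} (139 − i)/139 = 69 ≈ 69.000.

E[X] = 69 = 69.000.


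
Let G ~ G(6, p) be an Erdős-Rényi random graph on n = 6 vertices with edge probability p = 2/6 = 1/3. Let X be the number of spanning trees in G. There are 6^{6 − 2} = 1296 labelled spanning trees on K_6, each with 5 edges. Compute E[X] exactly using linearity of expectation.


K_6 has 6^{6 − 2} = 1296 labelled spanning trees.
For each such spanning tree H, let X_H = 1 if all 5 edges of H are present in G. Then P[X_H = 1] = p^{5} = (1/3)^{5} = 1/243.
Summing the indicators: E[X] = Σ_H E[X_H] = 1296 · p^{5} = 1296 · 1/243 = 16/3.
Numerically: E[X] ≈ 5.3333.

E[X] = 1296 · (1/3)^{5} = 16/3 ≈ 5.3333.


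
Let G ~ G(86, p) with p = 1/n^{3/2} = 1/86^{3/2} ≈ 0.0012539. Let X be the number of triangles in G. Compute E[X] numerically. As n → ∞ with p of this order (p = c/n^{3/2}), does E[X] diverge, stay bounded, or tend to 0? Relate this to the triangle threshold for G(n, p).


Number of potential triangles: C(86, 3) = 102340.
Each occurs with probability p³ ≈ (0.0012539)³ ≈ 1.9713193e-09.
By linearity: E[X] = C(86, 3)·p³ ≈ 102340 · 1.9713193e-09 ≈ 0.00020.
Since α = 3/2 > 1, p = c/n^{3/2} = o(1/n) is below the triangle threshold p ~ 1/n. Asymptotically E[X] ~ (c³/6)·n^{3(1−α)} = (1³/6)·n^{-1.5} → 0, so by Markov's inequality G has no triangles w.h.p.

E[X] ≈ 0.00020; in regime p = Θ(1/n^{3/2}) E[X] tends to 0 (below the triangle threshold p ~ 1/n).


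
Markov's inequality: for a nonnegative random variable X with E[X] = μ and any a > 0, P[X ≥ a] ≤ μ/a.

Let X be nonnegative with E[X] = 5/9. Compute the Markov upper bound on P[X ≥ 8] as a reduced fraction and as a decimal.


μ = E[X] = 5/9, a = 8.
Markov: P[X ≥ 8] ≤ μ/a = (5/9)/8 = 5/72.
Numerically: ≈ 0.06944.
(Since a = 8 > μ = 0.55556, the bound 5/72 is < 1 and informative.)

P[X ≥ 8] ≤ 5/72 ≈ 0.06944.


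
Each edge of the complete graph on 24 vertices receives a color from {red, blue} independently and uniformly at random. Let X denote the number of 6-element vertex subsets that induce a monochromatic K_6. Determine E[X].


Let X = Σ_S X_S over the C(24, 6) = 134596 subsets S of size 6, where X_S = 1 if the K_6 on S is monochromatic.
For a fixed S, the K_6 on S has C(6, 2) = 15 edges. P[all 15 edges red] = (1/2)^15, and likewise for blue, so P[monochromatic] = 2·(1/2)^15 = 2^{1 − 15} = 1/16384.
By linearity of expectation: E[X] = C(24, 6) · 2^{1 − 15} = 134596 · 1/16384 = 33649/4096.
Numerically: E[X] ≈ 8.21509.

E[X] = C(24,6)·2^(1−C(6,2)) = 33649/4096 ≈ 8.21509.


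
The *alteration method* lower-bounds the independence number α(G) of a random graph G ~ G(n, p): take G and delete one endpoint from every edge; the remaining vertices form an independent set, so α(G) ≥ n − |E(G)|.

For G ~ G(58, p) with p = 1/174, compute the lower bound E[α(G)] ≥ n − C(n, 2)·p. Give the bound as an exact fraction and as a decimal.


E[|E(G)|] = C(58, 2)·p = 1653 · (1/174) = 19/2.
E[α(G)] ≥ n − E[|E(G)|] = 58 − 19/2 = 97/2.
Numerically: ≈ 48.500000.
(This is only a lower bound; the true E[α(G)] may be larger.)

E[α(G)] ≥ 97/2 ≈ 48.500000.


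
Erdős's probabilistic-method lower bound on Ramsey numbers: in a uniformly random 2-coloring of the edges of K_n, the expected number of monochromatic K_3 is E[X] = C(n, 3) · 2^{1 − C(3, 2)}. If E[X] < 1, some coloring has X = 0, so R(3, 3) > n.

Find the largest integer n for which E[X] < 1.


We need C(n, 3) · 2^{1 − 3} < 1, i.e. C(n, 3) < 2^{3 − 1} = 4.
Check values of n near the boundary:
  n = 3: C(3, 3) = 1; 1 < 4? YES
  n = 4: C(4, 3) = 4; 4 < 4? NO
The largest n with C(n, 3) < 4 is n = 3 (where E[X] = 1/4 ≈ 0.250). Hence R(3, 3) > 3, i.e. R(3, 3) ≥ 4.

Largest n = 3; hence R(3, 3) > 3.


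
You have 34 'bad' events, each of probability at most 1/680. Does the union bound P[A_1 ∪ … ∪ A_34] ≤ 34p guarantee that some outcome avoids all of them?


Union bound: P[∪_{i=1}^{34} A_i] ≤ Σ_i P[A_i] ≤ 34·p = 34·(1/680) = 1/20.
Numerically: 1/20 ≈ 0.0500000.
Is 1/20 < 1? YES.
Since P[∪ A_i] ≤ 1/20 < 1, the complement has P[∩ A_i^c] ≥ 1 − 1/20 = 19/20 > 0, so some outcome avoids every A_i.

34·p = 1/20 ≈ 0.0500000; existence CERTIFIED by the union bound.


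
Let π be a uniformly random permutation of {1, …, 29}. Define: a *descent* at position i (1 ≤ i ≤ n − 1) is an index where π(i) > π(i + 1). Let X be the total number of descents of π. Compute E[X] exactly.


Write X = Σ X_I over i = 1, …, 28, with X_I the indicator of one descent.
There are 28 indicators.
For each fixed i, the pair (π(i), π(i+1)) is a uniformly random ordered pair of distinct values from {1, …, 29}; by symmetry P[π(i) > π(i+1)] = 1/2.
By linearity: E[X] = 28 · (1/2) = (29 − 1) · (1/2) = 14 ≈ 14.000.

E[X] = 14 = 14.000.


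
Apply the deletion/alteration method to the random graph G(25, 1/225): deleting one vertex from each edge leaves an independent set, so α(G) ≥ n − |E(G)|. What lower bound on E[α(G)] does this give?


E[|E(G)|] = C(25, 2)·p = 300 · (1/225) = 4/3.
E[α(G)] ≥ n − E[|E(G)|] = 25 − 4/3 = 71/3.
Numerically: ≈ 23.666667.
(This is only a lower bound; the true E[α(G)] may be larger.)

E[α(G)] ≥ 71/3 ≈ 23.666667.


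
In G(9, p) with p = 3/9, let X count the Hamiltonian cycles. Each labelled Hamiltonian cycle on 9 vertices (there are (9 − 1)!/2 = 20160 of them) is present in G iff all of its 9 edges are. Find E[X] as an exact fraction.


K_9 has (9 − 1)!/2 = 20160 labelled Hamiltonian cycles.
For each such Hamiltonian cycle H, let X_H = 1 if all 9 edges of H are present in G. Then P[X_H = 1] = p^{9} = (1/3)^{9} = 1/19683.
Summing the indicators: E[X] = Σ_H E[X_H] = 20160 · p^{9} = 20160 · 1/19683 = 2240/2187.
Numerically: E[X] ≈ 1.0242.

E[X] = 20160 · (1/3)^{9} = 2240/2187 ≈ 1.0242.


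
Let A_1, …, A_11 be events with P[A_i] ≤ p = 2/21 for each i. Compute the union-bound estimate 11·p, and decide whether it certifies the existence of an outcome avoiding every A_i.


Union bound: P[∪_{i=1}^{11} A_i] ≤ Σ_i P[A_i] ≤ 11·p = 11·(2/21) = 22/21.
Numerically: 22/21 ≈ 1.047619.
Is 22/21 < 1? NO.
Since the bound 22/21 is ≥ 1, the union bound is uninformative here; it does NOT by itself certify existence.

11·p = 22/21 ≈ 1.047619; existence NOT certified by the union bound.


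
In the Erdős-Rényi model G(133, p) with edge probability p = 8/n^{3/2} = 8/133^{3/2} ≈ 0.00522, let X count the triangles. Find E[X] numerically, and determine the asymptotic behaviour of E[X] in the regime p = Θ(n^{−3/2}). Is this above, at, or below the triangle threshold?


Number of potential triangles: C(133, 3) = 383306.
Each occurs with probability p³ ≈ (0.00522)³ ≈ 1.41885e-07.
By linearity: E[X] = C(133, 3)·p³ ≈ 383306 · 1.41885e-07 ≈ 0.054.
Since α = 3/2 > 1, p = c/n^{3/2} = o(1/n) is below the triangle threshold p ~ 1/n. Asymptotically E[X] ~ (c³/6)·n^{3(1−α)} = (8³/6)·n^{-1.5} → 0, so by Markov's inequality G has no triangles w.h.p.

E[X] ≈ 0.054; in regime p = Θ(1/n^{3/2}) E[X] tends to 0 (below the triangle threshold p ~ 1/n).


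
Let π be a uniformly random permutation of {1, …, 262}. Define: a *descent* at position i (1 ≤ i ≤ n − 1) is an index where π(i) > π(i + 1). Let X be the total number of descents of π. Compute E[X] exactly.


Write X = Σ X_I over i = 1, …, 261, with X_I the indicator of one descent.
There are 261 indicators.
For each fixed i, the pair (π(i), π(i+1)) is a uniformly random ordered pair of distinct values from {1, …, 262}; by symmetry P[π(i) > π(i+1)] = 1/2.
By linearity: E[X] = 261 · (1/2) = (262 − 1) · (1/2) = 261/2 ≈ 130.500000.

E[X] = 261/2 = 130.500000.


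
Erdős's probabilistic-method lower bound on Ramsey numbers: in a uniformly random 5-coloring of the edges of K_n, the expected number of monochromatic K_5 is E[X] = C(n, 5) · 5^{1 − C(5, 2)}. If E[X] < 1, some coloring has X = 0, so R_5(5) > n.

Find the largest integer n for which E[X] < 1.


We need C(n, 5) · 5^{1 − 10} < 1, i.e. C(n, 5) < 5^{10 − 1} = 1953125.
Check values of n near the boundary:
  n = 47: C(47, 5) = 1533939; 1533939 < 1953125? YES
  n = 48: C(48, 5) = 1712304; 1712304 < 1953125? YES
  n = 49: C(49, 5) = 1906884; 1906884 < 1953125? YES
  n = 50: C(50, 5) = 2118760; 2118760 < 1953125? NO
The largest n with C(n, 5) < 1953125 is n = 49 (where E[X] = 1906884/1953125 ≈ 0.9763). Hence R_5(5) > 49, i.e. R_5(5) ≥ 50.

Largest n = 49; hence R_5(5) > 49.


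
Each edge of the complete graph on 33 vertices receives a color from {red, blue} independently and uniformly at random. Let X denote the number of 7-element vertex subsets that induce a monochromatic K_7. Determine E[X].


Let X = Σ_S X_S over the C(33, 7) = 4272048 subsets S of size 7, where X_S = 1 if the K_7 on S is monochromatic.
For a fixed S, the K_7 on S has C(7, 2) = 21 edges. P[all 21 edges red] = (1/2)^21, and likewise for blue, so P[monochromatic] = 2·(1/2)^21 = 2^{1 − 21} = 1/1048576.
By linearity: E[X] = C(33, 7) · 2^{1 − 21} = 4272048 · 1/1048576 = 267003/65536.
Numerically: E[X] ≈ 4.0741.

E[X] = C(33,7)·2^(1−C(7,2)) = 267003/65536 ≈ 4.0741.


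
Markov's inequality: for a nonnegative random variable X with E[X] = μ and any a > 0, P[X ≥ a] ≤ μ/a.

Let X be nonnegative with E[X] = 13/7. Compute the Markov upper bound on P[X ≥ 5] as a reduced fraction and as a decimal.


μ = E[X] = 13/7, a = 5.
Markov: P[X ≥ 5] ≤ μ/a = (13/7)/5 = 13/35.
Numerically: ≈ 0.371429.
(Since a = 5 > μ = 1.857143, the bound 13/35 is < 1 and informative.)

P[X ≥ 5] ≤ 13/35 ≈ 0.371429.


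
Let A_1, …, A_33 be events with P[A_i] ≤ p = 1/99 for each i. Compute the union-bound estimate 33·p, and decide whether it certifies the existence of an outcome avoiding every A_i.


Union bound: P[∪_{i=1}^{33} A_i] ≤ Σ_i P[A_i] ≤ 33·p = 33·(1/99) = 1/3.
Numerically: 1/3 ≈ 0.333333.
Is 1/3 < 1? YES.
Since P[∪ A_i] ≤ 1/3 < 1, the complement has P[∩ A_i^c] ≥ 1 − 1/3 = 2/3 > 0, so some outcome avoids every A_i.

33·p = 1/3 ≈ 0.333333; existence CERTIFIED by the union bound.


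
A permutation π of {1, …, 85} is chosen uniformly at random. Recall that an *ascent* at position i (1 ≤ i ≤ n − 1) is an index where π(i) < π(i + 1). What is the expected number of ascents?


Write X = Σ X_I over i = 1, …, 84, with X_I the indicator of one ascent.
There are 84 indicators.
For each fixed i, the pair (π(i), π(i+1)) is a uniformly random ordered pair of distinct values from {1, …, 85}; by symmetry P[π(i) < π(i+1)] = 1/2.
By linearity: E[X] = 84 · (1/2) = (85 − 1) · (1/2) = 42 ≈ 42.000000.

E[X] = 42 = 42.000000.


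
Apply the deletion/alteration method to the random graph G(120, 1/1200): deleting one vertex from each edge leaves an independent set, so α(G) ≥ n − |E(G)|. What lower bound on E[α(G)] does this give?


E[|E(G)|] = C(120, 2)·p = 7140 · (1/1200) = 119/20.
E[α(G)] ≥ n − E[|E(G)|] = 120 − 119/20 = 2281/20.
Numerically: ≈ 114.050000.
(This is only a lower bound; the true E[α(G)] may be larger.)

E[α(G)] ≥ 2281/20 ≈ 114.050000.


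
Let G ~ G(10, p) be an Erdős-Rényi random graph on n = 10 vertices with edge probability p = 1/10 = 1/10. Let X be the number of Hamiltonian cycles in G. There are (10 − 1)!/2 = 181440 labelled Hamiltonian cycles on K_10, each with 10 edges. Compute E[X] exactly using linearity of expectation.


K_10 has (10 − 1)!/2 = 181440 labelled Hamiltonian cycles.
For each such Hamiltonian cycle H, let X_H = 1 if all 10 edges of H are present in G. Then P[X_H = 1] = p^{10} = (1/10)^{10} = 1/10000000000.
Summing the indicators: E[X] = Σ_H E[X_H] = 181440 · p^{10} = 181440 · 1/10000000000 = 567/31250000.
Numerically: E[X] ≈ 1.8144e-05.

E[X] = 181440 · (1/10)^{10} = 567/31250000 ≈ 1.8144e-05.


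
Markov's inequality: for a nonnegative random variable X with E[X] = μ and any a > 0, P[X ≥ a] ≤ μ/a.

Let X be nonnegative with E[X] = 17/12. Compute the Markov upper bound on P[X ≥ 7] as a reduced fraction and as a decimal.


μ = E[X] = 17/12, a = 7.
Markov: P[X ≥ 7] ≤ μ/a = (17/12)/7 = 17/84.
Numerically: ≈ 0.202.
(Since a = 7 > μ = 1.417, the bound 17/84 is < 1 and informative.)

P[X ≥ 7] ≤ 17/84 ≈ 0.202.


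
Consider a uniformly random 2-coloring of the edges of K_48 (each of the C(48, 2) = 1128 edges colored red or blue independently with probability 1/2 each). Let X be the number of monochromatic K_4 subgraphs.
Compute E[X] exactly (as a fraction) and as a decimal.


Let X = Σ_S X_S over the C(48, 4) = 194580 subsets S of size 4, where X_S = 1 if the K_4 on S is monochromatic.
For a fixed S, the K_4 on S has C(4, 2) = 6 edges. P[all 6 edges red] = (1/2)^6, and likewise for blue, so P[monochromatic] = 2·(1/2)^6 = 2^{1 − 6} = 1/32.
Summing: E[X] = C(48, 4) · 2^{1 − 6} = 194580 · 1/32 = 48645/8.
Numerically: E[X] ≈ 6080.625000.

E[X] = C(48,4)·2^(1−C(4,2)) = 48645/8 ≈ 6080.625000.


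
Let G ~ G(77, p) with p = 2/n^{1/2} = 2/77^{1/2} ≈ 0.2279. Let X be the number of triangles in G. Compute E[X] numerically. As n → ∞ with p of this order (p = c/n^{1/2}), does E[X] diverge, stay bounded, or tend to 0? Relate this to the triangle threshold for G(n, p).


Number of potential triangles: C(77, 3) = 73150.
Each occurs with probability p³ ≈ (0.2279)³ ≈ 1.184006e-02.
By linearity: E[X] = C(77, 3)·p³ ≈ 73150 · 1.184006e-02 ≈ 866.1004.
Since α = 1/2 < 1, p = c/n^{1/2} ≫ 1/n is above the triangle threshold p ~ 1/n. Asymptotically E[X] ~ (c³/6)·n^{3(1−α)} = (2³/6)·n^{1.5} → ∞; triangles are abundant w.h.p.

E[X] ≈ 866.1004; in regime p = Θ(1/n^{1/2}) E[X] diverges (above the triangle threshold p ~ 1/n).


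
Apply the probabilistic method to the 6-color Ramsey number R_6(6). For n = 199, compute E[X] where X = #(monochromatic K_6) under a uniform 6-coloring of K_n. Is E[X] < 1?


E[X] = C(199, 6) · 6^{1 − 15} = 79936367511 · 6^{−14} = 79936367511/78364164096.
As a reduced fraction: E[X] = 26645455837/26121388032 ≈ 1.020063.
Is E[X] < 1? NO.
Since E[X] ≥ 1, the first-moment bound is inconclusive at n = 199; it does NOT by itself certify R_6(6) > 199.

E[X] = 26645455837/26121388032 ≈ 1.020063; E[X] ≥ 1; first-moment method inconclusive here.


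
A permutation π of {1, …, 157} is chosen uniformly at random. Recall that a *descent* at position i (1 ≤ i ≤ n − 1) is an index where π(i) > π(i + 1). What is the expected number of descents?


Write X = Σ X_I over i = 1, …, 156, with X_I the indicator of one descent.
There are 156 indicators.
For each fixed i, the pair (π(i), π(i+1)) is a uniformly random ordered pair of distinct values from {1, …, 157}; by symmetry P[π(i) > π(i+1)] = 1/2.
By linearity: E[X] = 156 · (1/2) = (157 − 1) · (1/2) = 78 ≈ 78.000.

E[X] = 78 = 78.000.


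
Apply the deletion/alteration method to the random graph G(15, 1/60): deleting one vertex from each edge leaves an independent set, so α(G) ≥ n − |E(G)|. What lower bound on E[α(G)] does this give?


E[|E(G)|] = C(15, 2)·p = 105 · (1/60) = 7/4.
E[α(G)] ≥ n − E[|E(G)|] = 15 − 7/4 = 53/4.
Numerically: ≈ 13.250000.
(This is only a lower bound; the true E[α(G)] may be larger.)

E[α(G)] ≥ 53/4 ≈ 13.250000.


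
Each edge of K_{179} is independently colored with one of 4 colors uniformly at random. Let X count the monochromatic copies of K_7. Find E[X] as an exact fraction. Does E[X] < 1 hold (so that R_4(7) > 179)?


E[X] = C(179, 7) · 4^{1 − 21} = 1037437234460 · 4^{−20} = 1037437234460/1099511627776.
As a reduced fraction: E[X] = 259359308615/274877906944 ≈ 0.944.
Is E[X] < 1? YES.
Since E[X] < 1, there exists a 4-coloring of K_{179} with no monochromatic K_7; hence R_4(7) > 179.

E[X] = 259359308615/274877906944 ≈ 0.944; E[X] < 1, so R_4(7) > 179.


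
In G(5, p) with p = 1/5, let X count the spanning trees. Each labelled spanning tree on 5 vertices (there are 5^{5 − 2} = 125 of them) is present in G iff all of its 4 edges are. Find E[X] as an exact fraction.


K_5 has 5^{5 − 2} = 125 labelled spanning trees.
For each such spanning tree H, let X_H = 1 if all 4 edges of H are present in G. Then P[X_H = 1] = p^{4} = (1/5)^{4} = 1/625.
By linearity: E[X] = Σ_H E[X_H] = 125 · p^{4} = 125 · 1/625 = 1/5.
Numerically: E[X] ≈ 0.2.

E[X] = 125 · (1/5)^{4} = 1/5 ≈ 0.2.


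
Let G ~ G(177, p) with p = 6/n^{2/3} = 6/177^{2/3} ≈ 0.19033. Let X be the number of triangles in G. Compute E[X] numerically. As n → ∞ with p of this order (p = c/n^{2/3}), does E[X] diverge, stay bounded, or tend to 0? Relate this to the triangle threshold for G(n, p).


Number of potential triangles: C(177, 3) = 908600.
Each occurs with probability p³ ≈ (0.19033)³ ≈ 6.8945705e-03.
By linearity: E[X] = C(177, 3)·p³ ≈ 908600 · 6.8945705e-03 ≈ 6264.40678.
Since α = 2/3 < 1, p = c/n^{2/3} ≫ 1/n is above the triangle threshold p ~ 1/n. Asymptotically E[X] ~ (c³/6)·n^{3(1−α)} = (6³/6)·n^{1} → ∞; triangles are abundant w.h.p.

E[X] ≈ 6264.40678; in regime p = Θ(1/n^{2/3}) E[X] diverges (above the triangle threshold p ~ 1/n).


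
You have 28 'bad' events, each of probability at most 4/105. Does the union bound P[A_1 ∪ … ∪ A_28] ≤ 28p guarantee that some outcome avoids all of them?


Union bound: P[∪_{i=1}^{28} A_i] ≤ Σ_i P[A_i] ≤ 28·p = 28·(4/105) = 16/15.
Numerically: 16/15 ≈ 1.0666667.
Is 16/15 < 1? NO.
Since the bound 16/15 is ≥ 1, the union bound is uninformative here; it does NOT by itself certify existence.

28·p = 16/15 ≈ 1.0666667; existence NOT certified by the union bound.


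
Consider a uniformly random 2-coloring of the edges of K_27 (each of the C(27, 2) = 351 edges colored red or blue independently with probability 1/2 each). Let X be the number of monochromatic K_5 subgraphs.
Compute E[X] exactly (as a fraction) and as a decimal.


Let X = Σ_S X_S over the C(27, 5) = 80730 subsets S of size 5, where X_S = 1 if the K_5 on S is monochromatic.
For a fixed S, the K_5 on S has C(5, 2) = 10 edges. P[all 10 edges red] = (1/2)^10, and likewise for blue, so P[monochromatic] = 2·(1/2)^10 = 2^{1 − 10} = 1/512.
By linearity: E[X] = C(27, 5) · 2^{1 − 10} = 80730 · 1/512 = 40365/256.
Numerically: E[X] ≈ 157.6758.

E[X] = C(27,5)·2^(1−C(5,2)) = 40365/256 ≈ 157.6758.


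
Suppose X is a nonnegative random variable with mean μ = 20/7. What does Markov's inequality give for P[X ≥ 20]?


μ = E[X] = 20/7, a = 20.
Markov: P[X ≥ 20] ≤ μ/a = (20/7)/20 = 1/7.
Numerically: ≈ 0.143.
(Since a = 20 > μ = 2.857, the bound 1/7 is < 1 and informative.)

P[X ≥ 20] ≤ 1/7 ≈ 0.143.


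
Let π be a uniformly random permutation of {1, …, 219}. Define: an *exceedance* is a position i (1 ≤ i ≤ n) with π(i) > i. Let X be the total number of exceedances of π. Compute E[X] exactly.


Write X = Σ_{i=1}^{219} X_i, where X_i = 1_{π(i) > i}.
For each fixed i, π(i) is uniform over {1, …, 219} (marginal of a uniform permutation), so P[π(i) > i] = (n − i)/n. Summing: Σ_{i=1}^{219} (n − i)/n = (0 + 1 + … + 218)/219 = 219(219 − 1)/(2·219) = (219 − 1)/2.
Hence E[X] = Σ_{i=1}^{219} (219 − i)/219 = 109 ≈ 109.00000.

E[X] = 109 = 109.00000.


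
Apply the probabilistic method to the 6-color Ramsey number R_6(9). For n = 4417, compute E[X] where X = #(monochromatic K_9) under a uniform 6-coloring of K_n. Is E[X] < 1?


E[X] = C(4417, 9) · 6^{1 − 36} = 1749208766098544225331185560 · 6^{−35} = 1749208766098544225331185560/1719070799748422591028658176.
As a reduced fraction: E[X] = 218651095762318028166398195/214883849968552823878582272 ≈ 1.0175.
Is E[X] < 1? NO.
Since E[X] ≥ 1, the first-moment bound is inconclusive at n = 4417; it does NOT by itself certify R_6(9) > 4417.

E[X] = 218651095762318028166398195/214883849968552823878582272 ≈ 1.0175; E[X] ≥ 1; first-moment method inconclusive here.


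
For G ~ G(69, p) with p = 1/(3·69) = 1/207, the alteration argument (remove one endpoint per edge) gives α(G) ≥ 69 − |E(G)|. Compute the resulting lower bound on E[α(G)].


E[|E(G)|] = C(69, 2)·p = 2346 · (1/207) = 34/3.
E[α(G)] ≥ n − E[|E(G)|] = 69 − 34/3 = 173/3.
Numerically: ≈ 57.66667.
(This is only a lower bound; the true E[α(G)] may be larger.)

E[α(G)] ≥ 173/3 ≈ 57.66667.
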